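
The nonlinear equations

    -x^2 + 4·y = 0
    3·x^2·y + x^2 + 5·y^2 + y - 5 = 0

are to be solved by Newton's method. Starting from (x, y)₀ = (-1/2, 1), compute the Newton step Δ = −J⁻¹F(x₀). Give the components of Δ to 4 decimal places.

At (-1/2, 1): F = (3.7500, 2.0000).
Jacobian J = [[-2·x, 4], [6·x·y + 2·x, 3·x^2 + 10·y + 1]].
At the point, J = [[1.0000, 4.0000], [-4.0000, 11.7500]] (det J = 27.7500).
Solving J·Δ = −F gives Δ = (-1.2995, -0.6126).

(-1.2995, -0.6126)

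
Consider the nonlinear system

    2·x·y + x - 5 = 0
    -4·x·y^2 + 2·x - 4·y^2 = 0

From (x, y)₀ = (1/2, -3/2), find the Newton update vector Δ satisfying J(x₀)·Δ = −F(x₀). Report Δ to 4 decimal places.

At (1/2, -3/2): F = (-6.0000, -12.5000).
Jacobian J = [[2·y + 1, 2·x], [-4·y^2 + 2, -8·x·y - 8·y]].
At the point, J = [[-2.0000, 1.0000], [-7.0000, 18.0000]] (det J = -29.0000).
Solving J·Δ = −F gives Δ = (-3.2931, -0.5862).

(-3.2931, -0.5862)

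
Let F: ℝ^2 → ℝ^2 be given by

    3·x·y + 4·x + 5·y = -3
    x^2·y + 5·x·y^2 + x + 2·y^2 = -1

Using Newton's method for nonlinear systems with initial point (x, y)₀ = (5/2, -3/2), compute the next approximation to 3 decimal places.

At (5/2, -3/2): F = (-5.750, 26.750).
Jacobian J = [[3·y + 4, 3·x + 5], [2·x·y + 5·y^2 + 1, x^2 + 10·x·y + 4·y]].
At the point, J = [[-0.500, 12.500], [4.750, -37.250]] (det J = -40.750).
Solving J·Δ = −F gives Δ = (-2.949, 0.342).
Then the next iterate is (x, y)₁ = (-0.449, -1.158).

(-0.449, -1.158)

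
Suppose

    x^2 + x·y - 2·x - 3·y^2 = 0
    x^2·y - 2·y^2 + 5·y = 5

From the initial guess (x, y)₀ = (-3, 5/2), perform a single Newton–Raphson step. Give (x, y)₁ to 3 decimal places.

(-2.075, 1.592)

At (-3, 5/2): F = (-11.250, 17.500).
Jacobian J = [[2·x + y - 2, x - 6·y], [2·x·y, x^2 - 4·y + 5]].
At the point, J = [[-5.500, -18.000], [-15.000, 4.000]] (det J = -292.000).
Solving J·Δ = −F gives Δ = (0.925, -0.908).
Then the next iterate is (x, y)₁ = (-2.075, 1.592).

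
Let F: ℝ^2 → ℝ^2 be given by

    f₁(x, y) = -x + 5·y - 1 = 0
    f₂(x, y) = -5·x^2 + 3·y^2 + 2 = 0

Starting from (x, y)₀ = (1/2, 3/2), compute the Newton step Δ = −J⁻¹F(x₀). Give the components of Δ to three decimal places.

At (1/2, 3/2): F = (6.000, 7.500).
Jacobian J = [[-1, 5], [-10·x, 6·y]].
At the point, J = [[-1.000, 5.000], [-5.000, 9.000]] (det J = 16.000).
Solving J·Δ = −F gives Δ = (-1.031, -1.406).

(-1.031, -1.406)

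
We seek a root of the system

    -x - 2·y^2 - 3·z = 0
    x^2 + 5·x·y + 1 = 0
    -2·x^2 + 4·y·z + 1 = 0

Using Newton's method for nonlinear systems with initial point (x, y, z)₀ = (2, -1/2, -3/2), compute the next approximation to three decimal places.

At (2, -1/2, -3/2): F = (2.000, 0.000, -4.000).
Jacobian J = [[-1, -4·y, -3], [2·x + 5·y, 5·x, 0], [-4·x, 4·z, 4·y]].
At the point, J = [[-1.000, 2.000, -3.000], [1.500, 10.000, 0.000], [-8.000, -6.000, -2.000]] (det J = -187.000).
Solving J·Δ = −F gives Δ = (-0.856, 0.128, 1.037).
Then the next iterate is (x, y, z)₁ = (1.144, -0.372, -0.463).

(1.144, -0.372, -0.463)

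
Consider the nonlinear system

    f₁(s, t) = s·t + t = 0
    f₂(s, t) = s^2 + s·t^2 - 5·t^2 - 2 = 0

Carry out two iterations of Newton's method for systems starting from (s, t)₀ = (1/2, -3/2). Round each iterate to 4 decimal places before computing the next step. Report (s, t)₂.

(0.2727, 0.1364)

At (1/2, -3/2): F = (-2.2500, -11.8750).
Jacobian J = [[t, s + 1], [2·s + t^2, 2·s·t - 10·t]].
At the point, J = [[-1.5000, 1.5000], [3.2500, 13.5000]] (det J = -25.1250).
Solving J·Δ = −F gives Δ = (-0.5000, 1.0000).
Then the next iterate is (s, t)₁ = (0.0000, -0.5000).
Round to (0.0000, -0.5000) and repeat: F = (-0.5000, -3.2500), J = [[-0.5000, 1.0000], [0.2500, 5.0000]].
Δ = (0.2727, 0.6364), so (s, t)₂ = (0.2727, 0.1364).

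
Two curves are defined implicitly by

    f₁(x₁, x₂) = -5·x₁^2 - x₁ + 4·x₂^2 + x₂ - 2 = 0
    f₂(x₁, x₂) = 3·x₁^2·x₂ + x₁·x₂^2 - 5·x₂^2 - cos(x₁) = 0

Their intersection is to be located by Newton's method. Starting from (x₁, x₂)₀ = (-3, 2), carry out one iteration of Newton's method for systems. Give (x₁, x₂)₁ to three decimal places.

At (-3, 2): F = (-26.000, 22.98999).
Jacobian J = [[-10·x₁ - 1, 8·x₂ + 1], [6·x₁·x₂ + x₂^2 + sin(x₁), 3·x₁^2 + 2·x₁·x₂ - 10·x₂]].
At the point, J = [[29.000, 17.000], [-32.14112, -5.000]] (det J = 401.39904).
Solving J·Δ = −F gives Δ = (0.650, 0.421).
Then the next iterate is (x₁, x₂)₁ = (-2.350, 2.421).

(-2.350, 2.421)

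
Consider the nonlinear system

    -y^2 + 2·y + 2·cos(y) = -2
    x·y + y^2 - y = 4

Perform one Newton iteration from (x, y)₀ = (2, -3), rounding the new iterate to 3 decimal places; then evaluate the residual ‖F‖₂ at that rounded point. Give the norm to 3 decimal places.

At (2, -3): F = (-14.97998, 2.000).
Jacobian J = [[0, -2·y - 2·sin(y) + 2], [y, x + 2·y - 1]].
At the point, J = [[0.000, 8.28224], [-3.000, -5.000]] (det J = 24.84672).
Solving J·Δ = −F gives Δ = (-2.348, 1.809).
Then the next iterate is (x, y)₁ = (-0.348, -1.191).
Re-evaluating at (-0.348, -1.191): F = (-1.05902, -0.97605), so ‖F‖₂ = 1.440.

1.440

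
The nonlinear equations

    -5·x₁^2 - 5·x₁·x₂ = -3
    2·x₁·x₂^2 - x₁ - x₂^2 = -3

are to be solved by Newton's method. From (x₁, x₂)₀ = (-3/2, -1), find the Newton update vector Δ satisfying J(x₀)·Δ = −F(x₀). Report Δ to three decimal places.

(0.851, -0.169)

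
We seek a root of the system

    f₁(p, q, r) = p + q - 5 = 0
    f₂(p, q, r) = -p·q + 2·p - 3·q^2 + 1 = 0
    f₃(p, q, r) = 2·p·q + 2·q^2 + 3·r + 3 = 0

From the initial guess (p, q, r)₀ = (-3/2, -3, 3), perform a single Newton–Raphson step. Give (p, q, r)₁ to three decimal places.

At (-3/2, -3, 3): F = (-9.500, -33.500, 39.000).
Jacobian J = [[1, 1, 0], [-q + 2, -p - 6·q, 0], [2·q, 2·p + 4·q, 3]].
At the point, J = [[1.000, 1.000, 0.000], [5.000, 19.500, 0.000], [-6.000, -15.000, 3.000]] (det J = 43.500).
Solving J·Δ = −F gives Δ = (10.466, -0.966, 3.103).
Then the next iterate is (p, q, r)₁ = (8.966, -3.966, 6.103).

(8.966, -3.966, 6.103)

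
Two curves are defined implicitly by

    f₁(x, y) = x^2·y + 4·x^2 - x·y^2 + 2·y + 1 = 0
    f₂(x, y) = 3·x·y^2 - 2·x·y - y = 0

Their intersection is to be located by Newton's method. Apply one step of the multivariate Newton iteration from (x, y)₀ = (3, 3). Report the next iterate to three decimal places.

(1.562, 2.366)

At (3, 3): F = (43.000, 60.000).
Jacobian J = [[2·x·y + 8·x - y^2, x^2 - 2·x·y + 2], [3·y^2 - 2·y, 6·x·y - 2·x - 1]].
At the point, J = [[33.000, -7.000], [21.000, 47.000]] (det J = 1698.000).
Solving J·Δ = −F gives Δ = (-1.438, -0.634).
Then the next iterate is (x, y)₁ = (1.562, 2.366).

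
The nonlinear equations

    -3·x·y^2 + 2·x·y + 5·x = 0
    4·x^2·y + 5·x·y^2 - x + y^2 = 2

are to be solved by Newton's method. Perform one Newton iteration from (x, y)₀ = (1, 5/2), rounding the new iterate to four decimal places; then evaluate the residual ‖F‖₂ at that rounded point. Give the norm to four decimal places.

9.7242

At (1, 5/2): F = (-8.7500, 44.5000).
Jacobian J = [[-3·y^2 + 2·y + 5, -6·x·y + 2·x], [8·x·y + 5·y^2 - 1, 4·x^2 + 10·x·y + 2·y]].
At the point, J = [[-8.7500, -13.0000], [50.2500, 34.0000]] (det J = 355.7500).
Solving J·Δ = −F gives Δ = (-0.7899, -0.1414).
Then the next iterate is (x, y)₁ = (0.2101, 2.3586).
Re-evaluating at (0.2101, 2.3586): F = (-1.464771, 9.613272), so ‖F‖₂ = 9.7242.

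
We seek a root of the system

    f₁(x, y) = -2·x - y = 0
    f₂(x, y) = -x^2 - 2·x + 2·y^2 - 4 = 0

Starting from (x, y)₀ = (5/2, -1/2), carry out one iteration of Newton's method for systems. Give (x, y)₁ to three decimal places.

(0.583, -1.167)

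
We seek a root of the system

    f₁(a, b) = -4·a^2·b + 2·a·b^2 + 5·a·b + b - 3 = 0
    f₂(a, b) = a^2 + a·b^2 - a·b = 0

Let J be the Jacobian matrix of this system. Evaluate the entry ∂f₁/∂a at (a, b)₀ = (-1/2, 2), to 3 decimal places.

26.000

∂f₁/∂a = -8·a·b + 2·b^2 + 5·b.
At (-1/2, 2) this is 26.000.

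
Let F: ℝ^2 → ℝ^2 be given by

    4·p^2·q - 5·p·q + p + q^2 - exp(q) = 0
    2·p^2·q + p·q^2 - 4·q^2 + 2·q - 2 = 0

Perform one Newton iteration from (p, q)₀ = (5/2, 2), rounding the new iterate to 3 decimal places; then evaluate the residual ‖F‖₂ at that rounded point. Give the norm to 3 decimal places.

4.661

At (5/2, 2): F = (24.11094, 21.000).
Jacobian J = [[8·p·q - 5·q + 1, 4·p^2 - 5·p + 2·q - exp(q)], [4·p·q + q^2, 2·p^2 + 2·p·q - 8·q + 2]].
At the point, J = [[31.000, 9.11094], [24.000, 8.500]] (det J = 44.83735).
Solving J·Δ = −F gives Δ = (-0.304, -1.613).
Then the next iterate is (p, q)₁ = (2.196, 0.387).
Re-evaluating at (2.196, 0.387): F = (4.08905, 2.23637), so ‖F‖₂ = 4.661.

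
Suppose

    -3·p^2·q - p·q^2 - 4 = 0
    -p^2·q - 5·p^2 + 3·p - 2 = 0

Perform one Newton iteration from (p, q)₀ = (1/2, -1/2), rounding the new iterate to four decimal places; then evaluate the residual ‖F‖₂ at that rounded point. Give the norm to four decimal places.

At (1/2, -1/2): F = (-3.7500, -1.6250).
Jacobian J = [[-6·p·q - q^2, -3·p^2 - 2·p·q], [-2·p·q - 10·p + 3, -p^2]].
At the point, J = [[1.2500, -0.2500], [-1.5000, -0.2500]] (det J = -0.6875).
Solving J·Δ = −F gives Δ = (0.7727, -11.1364).
Then the next iterate is (p, q)₁ = (1.2727, -11.6364).
Re-evaluating at (1.2727, -11.6364): F = (-119.786258, 12.567510), so ‖F‖₂ = 120.4437.

120.4437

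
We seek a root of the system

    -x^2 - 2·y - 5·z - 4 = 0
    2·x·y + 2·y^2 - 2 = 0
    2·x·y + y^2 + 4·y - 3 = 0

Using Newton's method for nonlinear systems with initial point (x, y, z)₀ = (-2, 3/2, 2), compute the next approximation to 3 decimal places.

At (-2, 3/2, 2): F = (-21.000, -3.500, -0.750).
Jacobian J = [[-2·x, -2, -5], [2·y, 2·x + 4·y, 0], [2·y, 2·x + 2·y + 4, 0]].
At the point, J = [[4.000, -2.000, -5.000], [3.000, 2.000, 0.000], [3.000, 3.000, 0.000]] (det J = -15.000).
Solving J·Δ = −F gives Δ = (3.000, -2.750, -0.700).
Then the next iterate is (x, y, z)₁ = (1.000, -1.250, 1.300).

(1.000, -1.250, 1.300)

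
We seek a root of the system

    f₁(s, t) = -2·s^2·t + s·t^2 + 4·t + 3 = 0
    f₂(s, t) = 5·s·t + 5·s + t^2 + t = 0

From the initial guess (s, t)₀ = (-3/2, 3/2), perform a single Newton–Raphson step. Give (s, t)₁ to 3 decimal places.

At (-3/2, 3/2): F = (-1.125, -15.000).
Jacobian J = [[-4·s·t + t^2, -2·s^2 + 2·s·t + 4], [5·t + 5, 5·s + 2·t + 1]].
At the point, J = [[11.250, -5.000], [12.500, -3.500]] (det J = 23.125).
Solving J·Δ = −F gives Δ = (3.073, 6.689).
Then the next iterate is (s, t)₁ = (1.573, 8.189).

(1.573, 8.189)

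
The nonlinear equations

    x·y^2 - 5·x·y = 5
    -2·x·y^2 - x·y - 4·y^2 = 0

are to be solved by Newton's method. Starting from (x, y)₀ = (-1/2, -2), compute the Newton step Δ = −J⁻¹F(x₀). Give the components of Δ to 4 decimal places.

(0.4530, 1.2574)

At (-1/2, -2): F = (-12.0000, -13.0000).
Jacobian J = [[y^2 - 5·y, 2·x·y - 5·x], [-2·y^2 - y, -4·x·y - x - 8·y]].
At the point, J = [[14.0000, 4.5000], [-6.0000, 12.5000]] (det J = 202.0000).
Solving J·Δ = −F gives Δ = (0.4530, 1.2574).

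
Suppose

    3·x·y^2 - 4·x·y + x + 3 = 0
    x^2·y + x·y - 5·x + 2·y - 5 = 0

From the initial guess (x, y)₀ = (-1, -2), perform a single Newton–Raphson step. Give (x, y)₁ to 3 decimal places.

At (-1, -2): F = (-18.000, -4.000).
Jacobian J = [[3·y^2 - 4·y + 1, 6·x·y - 4·x], [2·x·y + y - 5, x^2 + x + 2]].
At the point, J = [[21.000, 16.000], [-3.000, 2.000]] (det J = 90.000).
Solving J·Δ = −F gives Δ = (-0.311, 1.533).
Then the next iterate is (x, y)₁ = (-1.311, -0.467).

(-1.311, -0.467)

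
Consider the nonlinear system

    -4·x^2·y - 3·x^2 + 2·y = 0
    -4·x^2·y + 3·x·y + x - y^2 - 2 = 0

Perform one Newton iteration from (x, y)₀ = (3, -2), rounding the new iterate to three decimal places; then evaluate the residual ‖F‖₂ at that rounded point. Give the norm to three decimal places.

17.685

At (3, -2): F = (41.000, 51.000).
Jacobian J = [[-8·x·y - 6·x, -4·x^2 + 2], [-8·x·y + 3·y + 1, -4·x^2 + 3·x - 2·y]].
At the point, J = [[30.000, -34.000], [43.000, -23.000]] (det J = 772.000).
Solving J·Δ = −F gives Δ = (-1.025, 0.302).
Then the next iterate is (x, y)₁ = (1.975, -1.698).
Re-evaluating at (1.975, -1.698): F = (11.39517, 13.52419), so ‖F‖₂ = 17.685.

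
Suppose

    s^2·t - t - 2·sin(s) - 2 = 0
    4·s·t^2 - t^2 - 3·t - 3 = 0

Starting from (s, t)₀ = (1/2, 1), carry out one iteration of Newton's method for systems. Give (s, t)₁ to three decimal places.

(0.511, -3.956)

At (1/2, 1): F = (-3.70885, -5.000).
Jacobian J = [[2·s·t - 2·cos(s), s^2 - 1], [4·t^2, 8·s·t - 2·t - 3]].
At the point, J = [[-0.75517, -0.750], [4.000, -1.000]] (det J = 3.75517).
Solving J·Δ = −F gives Δ = (0.011, -4.956).
Then the next iterate is (s, t)₁ = (0.511, -3.956).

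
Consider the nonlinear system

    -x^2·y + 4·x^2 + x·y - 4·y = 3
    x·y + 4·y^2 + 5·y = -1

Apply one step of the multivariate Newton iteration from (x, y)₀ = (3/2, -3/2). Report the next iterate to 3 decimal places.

At (3/2, -3/2): F = (13.125, 0.250).
Jacobian J = [[-2·x·y + 8·x + y, -x^2 + x - 4], [y, x + 8·y + 5]].
At the point, J = [[15.000, -4.750], [-1.500, -5.500]] (det J = -89.625).
Solving J·Δ = −F gives Δ = (-0.792, 0.262).
Then the next iterate is (x, y)₁ = (0.708, -1.238).

(0.708, -1.238)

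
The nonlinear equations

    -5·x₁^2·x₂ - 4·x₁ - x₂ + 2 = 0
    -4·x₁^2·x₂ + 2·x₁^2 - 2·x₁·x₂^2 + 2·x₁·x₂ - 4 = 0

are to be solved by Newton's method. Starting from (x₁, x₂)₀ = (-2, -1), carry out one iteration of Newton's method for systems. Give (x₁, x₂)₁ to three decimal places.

At (-2, -1): F = (31.000, 28.000).
Jacobian J = [[-10·x₁·x₂ - 4, -5·x₁^2 - 1], [-8·x₁·x₂ + 4·x₁ - 2·x₂^2 + 2·x₂, -4·x₁^2 - 4·x₁·x₂ + 2·x₁]].
At the point, J = [[-24.000, -21.000], [-28.000, -28.000]] (det J = 84.000).
Solving J·Δ = −F gives Δ = (3.333, -2.333).
Then the next iterate is (x₁, x₂)₁ = (1.333, -3.333).

(1.333, -3.333)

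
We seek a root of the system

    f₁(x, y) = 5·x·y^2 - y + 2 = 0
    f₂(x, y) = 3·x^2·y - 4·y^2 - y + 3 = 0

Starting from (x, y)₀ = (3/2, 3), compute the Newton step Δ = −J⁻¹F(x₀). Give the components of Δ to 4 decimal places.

(-0.2591, -1.2464)

At (3/2, 3): F = (66.5000, -15.7500).
Jacobian J = [[5·y^2, 10·x·y - 1], [6·x·y, 3·x^2 - 8·y - 1]].
At the point, J = [[45.0000, 44.0000], [27.0000, -18.2500]] (det J = -2009.2500).
Solving J·Δ = −F gives Δ = (-0.2591, -1.2464).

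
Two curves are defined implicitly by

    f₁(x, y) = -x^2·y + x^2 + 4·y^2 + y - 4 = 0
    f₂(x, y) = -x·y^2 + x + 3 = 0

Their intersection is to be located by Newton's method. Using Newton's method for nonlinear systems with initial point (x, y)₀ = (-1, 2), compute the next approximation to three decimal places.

(-0.214, 1.089)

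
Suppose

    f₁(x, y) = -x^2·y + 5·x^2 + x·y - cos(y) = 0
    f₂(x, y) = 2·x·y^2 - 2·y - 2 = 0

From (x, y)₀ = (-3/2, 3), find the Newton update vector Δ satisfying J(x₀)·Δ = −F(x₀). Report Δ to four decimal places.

(1.1693, -0.6977)

At (-3/2, 3): F = (0.989992, -35.0000).
Jacobian J = [[-2·x·y + 10·x + y, -x^2 + x + sin(y)], [2·y^2, 4·x·y - 2]].
At the point, J = [[-3.0000, -3.608880], [18.0000, -20.0000]] (det J = 124.959840).
Solving J·Δ = −F gives Δ = (1.1693, -0.6977).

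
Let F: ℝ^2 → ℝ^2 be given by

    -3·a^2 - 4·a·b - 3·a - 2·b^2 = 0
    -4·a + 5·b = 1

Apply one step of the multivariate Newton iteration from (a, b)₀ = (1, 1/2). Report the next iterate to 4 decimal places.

(0.2722, 0.4177)

At (1, 1/2): F = (-8.5000, -2.5000).
Jacobian J = [[-6·a - 4·b - 3, -4·a - 4·b], [-4, 5]].
At the point, J = [[-11.0000, -6.0000], [-4.0000, 5.0000]] (det J = -79.0000).
Solving J·Δ = −F gives Δ = (-0.7278, -0.0823).
Then the next iterate is (a, b)₁ = (0.2722, 0.4177).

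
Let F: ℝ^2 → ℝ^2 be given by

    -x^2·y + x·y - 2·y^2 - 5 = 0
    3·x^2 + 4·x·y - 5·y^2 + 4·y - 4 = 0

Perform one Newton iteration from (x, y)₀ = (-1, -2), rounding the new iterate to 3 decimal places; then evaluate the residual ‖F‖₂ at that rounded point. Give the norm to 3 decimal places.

At (-1, -2): F = (-9.000, -21.000).
Jacobian J = [[-2·x·y + y, -x^2 + x - 4·y], [6·x + 4·y, 4·x - 10·y + 4]].
At the point, J = [[-6.000, 6.000], [-14.000, 20.000]] (det J = -36.000).
Solving J·Δ = −F gives Δ = (-1.500, 0.000).
Then the next iterate is (x, y)₁ = (-2.500, -2.000).
Re-evaluating at (-2.500, -2.000): F = (4.500, 6.750), so ‖F‖₂ = 8.112.

8.112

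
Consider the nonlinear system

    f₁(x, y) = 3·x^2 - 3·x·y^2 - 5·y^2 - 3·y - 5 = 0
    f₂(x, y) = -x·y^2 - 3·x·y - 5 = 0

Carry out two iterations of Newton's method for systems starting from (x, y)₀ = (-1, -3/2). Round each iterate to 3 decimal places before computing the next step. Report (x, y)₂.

At (-1, -3/2): F = (-2.000, -7.250).
Jacobian J = [[6·x - 3·y^2, -6·x·y - 10·y - 3], [-y^2 - 3·y, -2·x·y - 3·x]].
At the point, J = [[-12.750, 3.000], [2.250, 0.000]] (det J = -6.750).
Solving J·Δ = −F gives Δ = (3.222, 14.361).
Then the next iterate is (x, y)₁ = (2.222, 12.861).
Round to (2.222, 12.861) and repeat: F = (-1958.38962, -458.26205), J = [[-482.88396, -303.07285], [-203.98832, -63.82028]].
Δ = (-0.448, -5.747), so (x, y)₂ = (1.774, 7.114).

(1.774, 7.114)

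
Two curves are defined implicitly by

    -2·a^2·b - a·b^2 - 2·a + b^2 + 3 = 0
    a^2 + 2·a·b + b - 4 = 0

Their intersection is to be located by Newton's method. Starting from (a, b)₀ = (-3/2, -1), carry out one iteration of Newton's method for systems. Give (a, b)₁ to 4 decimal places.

(-2.3008, 1.1271)

At (-3/2, -1): F = (13.0000, 0.2500).
Jacobian J = [[-4·a·b - b^2 - 2, -2·a^2 - 2·a·b + 2·b], [2·a + 2·b, 2·a + 1]].
At the point, J = [[-9.0000, -9.5000], [-5.0000, -2.0000]] (det J = -29.5000).
Solving J·Δ = −F gives Δ = (-0.8008, 2.1271).
Then the next iterate is (a, b)₁ = (-2.3008, 1.1271).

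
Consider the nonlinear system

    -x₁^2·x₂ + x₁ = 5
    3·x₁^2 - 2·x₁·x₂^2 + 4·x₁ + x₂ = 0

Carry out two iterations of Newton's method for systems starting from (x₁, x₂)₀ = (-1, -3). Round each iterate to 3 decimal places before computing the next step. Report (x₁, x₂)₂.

At (-1, -3): F = (-3.000, 14.000).
Jacobian J = [[-2·x₁·x₂ + 1, -x₁^2], [6·x₁ - 2·x₂^2 + 4, -4·x₁·x₂ + 1]].
At the point, J = [[-5.000, -1.000], [-20.000, -11.000]] (det J = 35.000).
Solving J·Δ = −F gives Δ = (-1.343, 3.714).
Then the next iterate is (x₁, x₂)₁ = (-2.343, 0.714).
Round to (-2.343, 0.714) and repeat: F = (-11.26261, 10.19985), J = [[4.34580, -5.48965], [-11.07759, 7.69161]].
Δ = (-1.119, -2.937), so (x₁, x₂)₂ = (-3.462, -2.223).

(-3.462, -2.223)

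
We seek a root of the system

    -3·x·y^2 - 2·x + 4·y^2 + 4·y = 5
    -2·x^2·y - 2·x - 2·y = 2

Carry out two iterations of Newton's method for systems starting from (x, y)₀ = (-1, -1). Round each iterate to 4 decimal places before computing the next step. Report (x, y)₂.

At (-1, -1): F = (0.0000, 4.0000).
Jacobian J = [[-3·y^2 - 2, -6·x·y + 8·y + 4], [-4·x·y - 2, -2·x^2 - 2]].
At the point, J = [[-5.0000, -10.0000], [-6.0000, -4.0000]] (det J = -40.0000).
Solving J·Δ = −F gives Δ = (1.0000, -0.5000).
Then the next iterate is (x, y)₁ = (0.0000, -1.5000).
Round to (0.0000, -1.5000) and repeat: F = (-2.0000, 1.0000), J = [[-8.7500, -8.0000], [-2.0000, -2.0000]].
Δ = (-8.0000, 8.5000), so (x, y)₂ = (-8.0000, 7.0000).

(-8.0000, 7.0000)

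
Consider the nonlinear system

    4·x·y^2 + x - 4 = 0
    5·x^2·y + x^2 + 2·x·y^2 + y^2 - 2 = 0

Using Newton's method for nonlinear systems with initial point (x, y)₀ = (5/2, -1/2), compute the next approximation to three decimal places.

At (5/2, -1/2): F = (1.000, -9.875).
Jacobian J = [[4·y^2 + 1, 8·x·y], [10·x·y + 2·x + 2·y^2, 5·x^2 + 4·x·y + 2·y]].
At the point, J = [[2.000, -10.000], [-7.000, 25.250]] (det J = -19.500).
Solving J·Δ = −F gives Δ = (-3.769, -0.654).
Then the next iterate is (x, y)₁ = (-1.269, -1.154).

(-1.269, -1.154)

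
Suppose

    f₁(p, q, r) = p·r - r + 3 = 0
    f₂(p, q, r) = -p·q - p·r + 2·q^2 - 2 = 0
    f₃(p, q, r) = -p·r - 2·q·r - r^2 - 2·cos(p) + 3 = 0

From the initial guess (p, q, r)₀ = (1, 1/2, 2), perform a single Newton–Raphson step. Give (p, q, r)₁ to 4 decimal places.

At (1, 1/2, 2): F = (3.0000, -4.0000, -6.080605).
Jacobian J = [[r, 0, p - 1], [-q - r, -p + 4·q, -p], [-r + 2·sin(p), -2·r, -p - 2·q - 2·r]].
At the point, J = [[2.0000, 0.0000, 0.0000], [-2.5000, 1.0000, -1.0000], [-0.317058, -4.0000, -6.0000]] (det J = -20.0000).
Solving J·Δ = −F gives Δ = (-1.5000, -0.4105, -0.6605).
Then the next iterate is (p, q, r)₁ = (-0.5000, 0.0895, 1.3395).

(-0.5000, 0.0895, 1.3395)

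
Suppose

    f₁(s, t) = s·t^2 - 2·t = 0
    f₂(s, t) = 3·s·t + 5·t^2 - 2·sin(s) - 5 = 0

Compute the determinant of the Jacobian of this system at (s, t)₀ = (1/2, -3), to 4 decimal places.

-310.2758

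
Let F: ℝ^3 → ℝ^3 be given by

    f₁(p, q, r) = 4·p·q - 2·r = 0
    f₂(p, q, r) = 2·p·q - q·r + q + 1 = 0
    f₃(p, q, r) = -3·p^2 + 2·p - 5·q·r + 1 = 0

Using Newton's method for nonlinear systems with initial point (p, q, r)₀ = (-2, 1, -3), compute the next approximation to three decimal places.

At (-2, 1, -3): F = (-2.000, 1.000, 0.000).
Jacobian J = [[4·q, 4·p, -2], [2·q, 2·p - r + 1, -q], [-6·p + 2, -5·r, -5·q]].
At the point, J = [[4.000, -8.000, -2.000], [2.000, 0.000, -1.000], [14.000, 15.000, -5.000]] (det J = 32.000).
Solving J·Δ = −F gives Δ = (3.125, -0.500, 7.250).
Then the next iterate is (p, q, r)₁ = (1.125, 0.500, 4.250).

(1.125, 0.500, 4.250)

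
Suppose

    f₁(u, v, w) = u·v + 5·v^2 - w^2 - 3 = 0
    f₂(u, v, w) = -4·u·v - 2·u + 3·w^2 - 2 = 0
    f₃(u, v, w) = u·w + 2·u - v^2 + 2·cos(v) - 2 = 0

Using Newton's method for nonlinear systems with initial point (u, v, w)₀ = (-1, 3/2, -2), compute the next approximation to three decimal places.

At (-1, 3/2, -2): F = (2.750, 18.000, -4.10853).
Jacobian J = [[v, u + 10·v, -2·w], [-4·v - 2, -4·u, 6·w], [w + 2, -2·v - 2·sin(v), u]].
At the point, J = [[1.500, 14.000, 4.000], [-8.000, 4.000, -12.000], [0.000, -4.99499, -1.000]] (det J = -48.07014).
Solving J·Δ = −F gives Δ = (9.829, 0.177, -4.994).
Then the next iterate is (u, v, w)₁ = (8.829, 1.677, -6.994).

(8.829, 1.677, -6.994)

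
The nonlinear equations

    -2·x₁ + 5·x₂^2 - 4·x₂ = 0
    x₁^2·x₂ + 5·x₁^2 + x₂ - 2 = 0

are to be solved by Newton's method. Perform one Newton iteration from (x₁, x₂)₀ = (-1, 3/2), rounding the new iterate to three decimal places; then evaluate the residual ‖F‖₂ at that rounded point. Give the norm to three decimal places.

At (-1, 3/2): F = (7.250, 6.000).
Jacobian J = [[-2, 10·x₂ - 4], [2·x₁·x₂ + 10·x₁, x₁^2 + 1]].
At the point, J = [[-2.000, 11.000], [-13.000, 2.000]] (det J = 139.000).
Solving J·Δ = −F gives Δ = (0.371, -0.592).
Then the next iterate is (x₁, x₂)₁ = (-0.629, 0.908).
Re-evaluating at (-0.629, 0.908): F = (1.74832, 1.24545), so ‖F‖₂ = 2.147.

2.147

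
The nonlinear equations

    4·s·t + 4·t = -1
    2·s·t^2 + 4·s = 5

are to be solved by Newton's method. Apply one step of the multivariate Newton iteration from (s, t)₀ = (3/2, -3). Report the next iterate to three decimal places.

(62.000, 72.500)

At (3/2, -3): F = (-29.000, 28.000).
Jacobian J = [[4·t, 4·s + 4], [2·t^2 + 4, 4·s·t]].
At the point, J = [[-12.000, 10.000], [22.000, -18.000]] (det J = -4.000).
Solving J·Δ = −F gives Δ = (60.500, 75.500).
Then the next iterate is (s, t)₁ = (62.000, 72.500).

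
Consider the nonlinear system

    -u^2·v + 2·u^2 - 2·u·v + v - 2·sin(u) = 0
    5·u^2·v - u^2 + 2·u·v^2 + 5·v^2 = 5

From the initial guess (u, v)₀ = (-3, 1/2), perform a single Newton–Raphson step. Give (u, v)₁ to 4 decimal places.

At (-3, 1/2): F = (17.282240, 8.2500).
Jacobian J = [[-2·u·v + 4·u - 2·v - 2·cos(u), -u^2 - 2·u + 1], [10·u·v - 2·u + 2·v^2, 5·u^2 + 4·u·v + 10·v]].
At the point, J = [[-8.020015, -2.0000], [-8.5000, 44.0000]] (det J = -369.880660).
Solving J·Δ = −F gives Δ = (2.1005, 0.2183).
Then the next iterate is (u, v)₁ = (-0.8995, 0.7183).

(-0.8995, 0.7183)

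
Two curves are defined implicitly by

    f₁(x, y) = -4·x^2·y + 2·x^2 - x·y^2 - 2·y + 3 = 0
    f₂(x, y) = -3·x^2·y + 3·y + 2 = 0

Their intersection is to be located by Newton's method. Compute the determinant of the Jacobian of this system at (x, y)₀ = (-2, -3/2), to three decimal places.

J = [[-8·x·y + 4·x - y^2, -4·x^2 - 2·x·y - 2], [-6·x·y, -3·x^2 + 3]].
At the point, J = [[-34.250, -24.000], [-18.000, -9.000]].
det J = -123.750.

-123.750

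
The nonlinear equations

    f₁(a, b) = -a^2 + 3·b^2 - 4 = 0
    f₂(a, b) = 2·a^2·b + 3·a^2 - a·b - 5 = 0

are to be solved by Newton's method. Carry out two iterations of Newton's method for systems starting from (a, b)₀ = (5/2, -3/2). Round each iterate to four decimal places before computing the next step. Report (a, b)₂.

(2.6125, -1.8474)

At (5/2, -3/2): F = (-3.5000, -1.2500).
Jacobian J = [[-2·a, 6·b], [4·a·b + 6·a - b, 2·a^2 - a]].
At the point, J = [[-5.0000, -9.0000], [1.5000, 10.0000]] (det J = -36.5000).
Solving J·Δ = −F gives Δ = (-1.2671, 0.3151).
Then the next iterate is (a, b)₁ = (1.2329, -1.1849).
Round to (1.2329, -1.1849) and repeat: F = (-1.308078, -2.581206), J = [[-2.4658, -7.1094], [2.738847, 1.807185]].
Δ = (1.3796, -0.6625), so (a, b)₂ = (2.6125, -1.8474).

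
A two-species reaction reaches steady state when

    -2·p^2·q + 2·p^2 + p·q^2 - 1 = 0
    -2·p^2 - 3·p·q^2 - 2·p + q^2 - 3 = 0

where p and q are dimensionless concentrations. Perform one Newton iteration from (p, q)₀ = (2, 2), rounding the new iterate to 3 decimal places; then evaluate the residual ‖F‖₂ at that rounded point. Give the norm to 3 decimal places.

14.002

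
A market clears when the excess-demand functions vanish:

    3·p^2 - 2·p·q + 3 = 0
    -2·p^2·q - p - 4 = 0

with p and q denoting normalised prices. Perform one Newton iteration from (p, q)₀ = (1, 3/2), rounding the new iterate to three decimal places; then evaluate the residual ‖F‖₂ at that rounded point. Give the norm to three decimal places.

5.129

At (1, 3/2): F = (3.000, -8.000).
Jacobian J = [[6·p - 2·q, -2·p], [-4·p·q - 1, -2·p^2]].
At the point, J = [[3.000, -2.000], [-7.000, -2.000]] (det J = -20.000).
Solving J·Δ = −F gives Δ = (-1.100, -0.150).
Then the next iterate is (p, q)₁ = (-0.100, 1.350).
Re-evaluating at (-0.100, 1.350): F = (3.300, -3.927), so ‖F‖₂ = 5.129.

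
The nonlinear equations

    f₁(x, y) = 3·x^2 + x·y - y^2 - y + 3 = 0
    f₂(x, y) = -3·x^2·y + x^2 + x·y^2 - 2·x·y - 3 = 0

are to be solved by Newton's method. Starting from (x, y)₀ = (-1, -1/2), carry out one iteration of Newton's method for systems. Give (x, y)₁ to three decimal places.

(-1.467, 9.283)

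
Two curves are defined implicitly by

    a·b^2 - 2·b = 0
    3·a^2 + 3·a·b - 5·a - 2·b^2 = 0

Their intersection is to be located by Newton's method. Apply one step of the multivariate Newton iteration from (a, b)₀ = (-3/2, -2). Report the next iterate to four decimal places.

(-0.7766, -2.2234)

At (-3/2, -2): F = (-2.0000, 15.2500).
Jacobian J = [[b^2, 2·a·b - 2], [6·a + 3·b - 5, 3·a - 4·b]].
At the point, J = [[4.0000, 4.0000], [-20.0000, 3.5000]] (det J = 94.0000).
Solving J·Δ = −F gives Δ = (0.7234, -0.2234).
Then the next iterate is (a, b)₁ = (-0.7766, -2.2234).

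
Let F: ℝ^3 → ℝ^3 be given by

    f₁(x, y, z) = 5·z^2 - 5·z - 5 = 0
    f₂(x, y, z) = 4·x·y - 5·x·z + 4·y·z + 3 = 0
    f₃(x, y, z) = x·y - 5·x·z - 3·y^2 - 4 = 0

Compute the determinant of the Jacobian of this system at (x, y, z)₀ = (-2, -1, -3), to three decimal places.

-11340.000

J = [[0, 0, 10·z - 5], [4·y - 5·z, 4·x + 4·z, -5·x + 4·y], [y - 5·z, x - 6·y, -5·x]].
At the point, J = [[0.000, 0.000, -35.000], [11.000, -20.000, 6.000], [14.000, 4.000, 10.000]].
det J = -11340.000.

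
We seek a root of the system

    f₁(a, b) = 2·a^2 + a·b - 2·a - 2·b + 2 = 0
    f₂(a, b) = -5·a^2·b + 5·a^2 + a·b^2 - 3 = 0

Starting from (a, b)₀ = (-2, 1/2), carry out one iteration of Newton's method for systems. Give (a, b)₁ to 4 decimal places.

(-0.6000, 0.1750)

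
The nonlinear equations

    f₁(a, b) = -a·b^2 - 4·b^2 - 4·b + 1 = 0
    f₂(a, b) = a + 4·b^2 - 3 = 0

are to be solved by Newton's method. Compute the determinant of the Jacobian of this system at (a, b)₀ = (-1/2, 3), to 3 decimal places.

-191.000

J = [[-b^2, -2·a·b - 8·b - 4], [1, 8·b]].
At the point, J = [[-9.000, -25.000], [1.000, 24.000]].
det J = -191.000.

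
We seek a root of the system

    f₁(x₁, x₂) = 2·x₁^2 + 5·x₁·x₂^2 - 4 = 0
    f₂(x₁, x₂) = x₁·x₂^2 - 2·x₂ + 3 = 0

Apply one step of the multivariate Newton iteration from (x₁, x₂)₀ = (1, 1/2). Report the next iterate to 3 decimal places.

(-0.615, 2.346)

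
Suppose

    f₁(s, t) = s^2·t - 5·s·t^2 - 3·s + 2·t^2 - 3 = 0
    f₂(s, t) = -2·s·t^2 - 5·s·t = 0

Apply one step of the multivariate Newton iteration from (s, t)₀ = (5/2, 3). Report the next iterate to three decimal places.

At (5/2, 3): F = (-86.250, -82.500).
Jacobian J = [[2·s·t - 5·t^2 - 3, s^2 - 10·s·t + 4·t], [-2·t^2 - 5·t, -4·s·t - 5·s]].
At the point, J = [[-33.000, -56.750], [-33.000, -42.500]] (det J = -470.250).
Solving J·Δ = −F gives Δ = (-2.161, -0.263).
Then the next iterate is (s, t)₁ = (0.339, 2.737).

(0.339, 2.737)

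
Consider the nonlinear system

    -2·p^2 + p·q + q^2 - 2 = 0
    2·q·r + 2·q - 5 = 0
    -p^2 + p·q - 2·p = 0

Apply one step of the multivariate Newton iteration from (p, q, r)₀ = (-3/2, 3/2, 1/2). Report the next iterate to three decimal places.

(-0.700, 1.833, 0.333)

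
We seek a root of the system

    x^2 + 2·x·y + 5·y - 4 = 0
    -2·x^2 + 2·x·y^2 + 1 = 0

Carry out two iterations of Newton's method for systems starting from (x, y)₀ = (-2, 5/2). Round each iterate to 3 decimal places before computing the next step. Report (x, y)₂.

(-1.985, -1.224)

At (-2, 5/2): F = (2.500, -32.000).
Jacobian J = [[2·x + 2·y, 2·x + 5], [-4·x + 2·y^2, 4·x·y]].
At the point, J = [[1.000, 1.000], [20.500, -20.000]] (det J = -40.500).
Solving J·Δ = −F gives Δ = (-0.444, -2.056).
Then the next iterate is (x, y)₁ = (-2.444, 0.444).
Round to (-2.444, 0.444) and repeat: F = (2.02286, -11.90987), J = [[-4.000, 0.112], [10.17027, -4.34054]].
Δ = (0.459, -1.668), so (x, y)₂ = (-1.985, -1.224).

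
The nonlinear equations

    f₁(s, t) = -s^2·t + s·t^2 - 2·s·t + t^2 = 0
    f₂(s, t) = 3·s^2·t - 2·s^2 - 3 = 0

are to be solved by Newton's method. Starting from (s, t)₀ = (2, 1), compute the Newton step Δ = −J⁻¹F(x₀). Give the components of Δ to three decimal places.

(-1.115, 0.288)

At (2, 1): F = (-5.000, 1.000).
Jacobian J = [[-2·s·t + t^2 - 2·t, -s^2 + 2·s·t - 2·s + 2·t], [6·s·t - 4·s, 3·s^2]].
At the point, J = [[-5.000, -2.000], [4.000, 12.000]] (det J = -52.000).
Solving J·Δ = −F gives Δ = (-1.115, 0.288).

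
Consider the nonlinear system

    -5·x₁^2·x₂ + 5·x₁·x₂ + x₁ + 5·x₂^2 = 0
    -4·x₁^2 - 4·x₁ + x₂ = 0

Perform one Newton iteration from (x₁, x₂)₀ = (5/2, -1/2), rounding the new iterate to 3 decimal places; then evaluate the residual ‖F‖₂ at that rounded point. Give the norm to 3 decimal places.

At (5/2, -1/2): F = (13.125, -35.500).
Jacobian J = [[-10·x₁·x₂ + 5·x₂ + 1, -5·x₁^2 + 5·x₁ + 10·x₂], [-8·x₁ - 4, 1]].
At the point, J = [[11.000, -23.750], [-24.000, 1.000]] (det J = -559.000).
Solving J·Δ = −F gives Δ = (-1.485, -0.135).
Then the next iterate is (x₁, x₂)₁ = (1.015, -0.635).
Re-evaluating at (1.015, -0.635): F = (3.07946, -8.81590), so ‖F‖₂ = 9.338.

9.338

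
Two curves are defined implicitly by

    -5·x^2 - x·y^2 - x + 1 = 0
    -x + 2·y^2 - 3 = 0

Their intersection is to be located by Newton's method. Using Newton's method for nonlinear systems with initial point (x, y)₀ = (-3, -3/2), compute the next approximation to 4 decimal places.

At (-3, -3/2): F = (-34.2500, 4.5000).
Jacobian J = [[-10·x - y^2 - 1, -2·x·y], [-1, 4·y]].
At the point, J = [[26.7500, -9.0000], [-1.0000, -6.0000]] (det J = -169.5000).
Solving J·Δ = −F gives Δ = (1.4513, 0.5081).
Then the next iterate is (x, y)₁ = (-1.5487, -0.9919).

(-1.5487, -0.9919)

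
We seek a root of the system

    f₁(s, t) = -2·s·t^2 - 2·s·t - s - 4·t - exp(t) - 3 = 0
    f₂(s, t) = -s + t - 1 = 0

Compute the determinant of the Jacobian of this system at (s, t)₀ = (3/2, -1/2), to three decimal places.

J = [[-2·t^2 - 2·t - 1, -4·s·t - 2·s - exp(t) - 4], [-1, 1]].
At the point, J = [[-0.500, -4.60653], [-1.000, 1.000]].
det J = -5.107.

-5.107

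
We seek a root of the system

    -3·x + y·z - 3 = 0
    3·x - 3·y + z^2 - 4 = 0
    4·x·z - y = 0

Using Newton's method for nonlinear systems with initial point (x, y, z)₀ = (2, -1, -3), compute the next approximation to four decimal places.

At (2, -1, -3): F = (-6.0000, 14.0000, -23.0000).
Jacobian J = [[-3, z, y], [3, -3, 2·z], [4·z, -1, 4·x]].
At the point, J = [[-3.0000, -3.0000, -1.0000], [3.0000, -3.0000, -6.0000], [-12.0000, -1.0000, 8.0000]] (det J = -15.0000).
Solving J·Δ = −F gives Δ = (12.3333, -20.6000, 18.8000).
Then the next iterate is (x, y, z)₁ = (14.3333, -21.6000, 15.8000).

(14.3333, -21.6000, 15.8000)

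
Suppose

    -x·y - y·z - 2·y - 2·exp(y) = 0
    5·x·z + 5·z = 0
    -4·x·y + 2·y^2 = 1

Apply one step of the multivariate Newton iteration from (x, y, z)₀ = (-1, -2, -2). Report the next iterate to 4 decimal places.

At (-1, -2, -2): F = (-2.270671, 0.0000, -1.0000).
Jacobian J = [[-y, -x - z - 2·exp(y) - 2, -y], [5·z, 0, 5·x + 5], [-4·y, -4·x + 4·y, 0]].
At the point, J = [[2.0000, 0.729329, 2.0000], [-10.0000, 0.0000, 0.0000], [8.0000, -4.0000, 0.0000]] (det J = 80.0000).
Solving J·Δ = −F gives Δ = (0.0000, -0.2500, 1.2265).
Then the next iterate is (x, y, z)₁ = (-1.0000, -2.2500, -0.7735).

(-1.0000, -2.2500, -0.7735)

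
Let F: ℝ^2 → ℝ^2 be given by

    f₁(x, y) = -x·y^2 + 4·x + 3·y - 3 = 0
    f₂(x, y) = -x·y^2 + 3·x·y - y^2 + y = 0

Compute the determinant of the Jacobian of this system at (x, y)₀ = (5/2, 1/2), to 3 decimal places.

18.125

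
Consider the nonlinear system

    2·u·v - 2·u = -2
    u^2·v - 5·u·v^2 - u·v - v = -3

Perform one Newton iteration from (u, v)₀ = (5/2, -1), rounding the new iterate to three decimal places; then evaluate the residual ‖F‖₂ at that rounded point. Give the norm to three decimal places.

4.206

At (5/2, -1): F = (-8.000, -12.250).
Jacobian J = [[2·v - 2, 2·u], [2·u·v - 5·v^2 - v, u^2 - 10·u·v - u - 1]].
At the point, J = [[-4.000, 5.000], [-9.000, 27.750]] (det J = -66.000).
Solving J·Δ = −F gives Δ = (-2.436, -0.348).
Then the next iterate is (u, v)₁ = (0.064, -1.348).
Re-evaluating at (0.064, -1.348): F = (1.69946, 3.84728), so ‖F‖₂ = 4.206.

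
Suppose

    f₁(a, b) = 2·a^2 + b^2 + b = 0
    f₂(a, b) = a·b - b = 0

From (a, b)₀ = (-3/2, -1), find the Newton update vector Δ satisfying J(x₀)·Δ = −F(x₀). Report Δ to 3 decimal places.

(0.625, 0.750)

At (-3/2, -1): F = (4.500, 2.500).
Jacobian J = [[4·a, 2·b + 1], [b, a - 1]].
At the point, J = [[-6.000, -1.000], [-1.000, -2.500]] (det J = 14.000).
Solving J·Δ = −F gives Δ = (0.625, 0.750).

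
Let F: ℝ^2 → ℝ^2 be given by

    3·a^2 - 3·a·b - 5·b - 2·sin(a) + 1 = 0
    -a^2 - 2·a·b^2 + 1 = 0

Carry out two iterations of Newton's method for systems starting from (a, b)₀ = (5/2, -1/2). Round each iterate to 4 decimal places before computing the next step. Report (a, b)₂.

At (5/2, -1/2): F = (24.803056, -6.5000).
Jacobian J = [[6·a - 3·b - 2·cos(a), -3·a - 5], [-2·a - 2·b^2, -4·a·b]].
At the point, J = [[18.102287, -12.5000], [-5.5000, 5.0000]] (det J = 21.761436).
Solving J·Δ = −F gives Δ = (-1.9652, -0.8617).
Then the next iterate is (a, b)₁ = (0.5348, -1.3617).
Round to (0.5348, -1.3617) and repeat: F = (9.831907, -1.269292), J = [[5.573159, -6.6044], [-4.778054, 2.912949]].
Δ = (1.3221, 2.6043), so (a, b)₂ = (1.8569, 1.2426).

(1.8569, 1.2426)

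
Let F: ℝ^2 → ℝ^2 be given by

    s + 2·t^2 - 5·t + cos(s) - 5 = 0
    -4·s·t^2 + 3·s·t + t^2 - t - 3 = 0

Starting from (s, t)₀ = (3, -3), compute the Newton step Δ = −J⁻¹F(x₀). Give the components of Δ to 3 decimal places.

(0.112, 1.771)

At (3, -3): F = (30.01001, -126.000).
Jacobian J = [[-sin(s) + 1, 4·t - 5], [-4·t^2 + 3·t, -8·s·t + 3·s + 2·t - 1]].
At the point, J = [[0.85888, -17.000], [-45.000, 74.000]] (det J = -701.44288).
Solving J·Δ = −F gives Δ = (0.112, 1.771).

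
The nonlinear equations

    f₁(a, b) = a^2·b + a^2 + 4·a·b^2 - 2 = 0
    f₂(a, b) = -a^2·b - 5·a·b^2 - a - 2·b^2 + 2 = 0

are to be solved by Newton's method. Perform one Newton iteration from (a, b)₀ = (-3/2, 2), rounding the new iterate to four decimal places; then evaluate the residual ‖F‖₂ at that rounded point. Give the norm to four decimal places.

At (-3/2, 2): F = (-19.2500, 21.0000).
Jacobian J = [[2·a·b + 2·a + 4·b^2, a^2 + 8·a·b], [-2·a·b - 5·b^2 - 1, -a^2 - 10·a·b - 4·b]].
At the point, J = [[7.0000, -21.7500], [-15.0000, 19.7500]] (det J = -188.0000).
Solving J·Δ = −F gives Δ = (0.4072, -0.7540).
Then the next iterate is (a, b)₁ = (-1.0928, 1.2460).
Re-evaluating at (-1.0928, 1.2460): F = (-6.104158, 6.982727), so ‖F‖₂ = 9.2747.

9.2747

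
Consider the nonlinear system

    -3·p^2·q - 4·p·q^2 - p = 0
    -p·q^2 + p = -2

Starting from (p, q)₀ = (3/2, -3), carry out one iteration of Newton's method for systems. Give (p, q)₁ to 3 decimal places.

At (3/2, -3): F = (-35.250, -10.000).
Jacobian J = [[-6·p·q - 4·q^2 - 1, -3·p^2 - 8·p·q], [-q^2 + 1, -2·p·q]].
At the point, J = [[-10.000, 29.250], [-8.000, 9.000]] (det J = 144.000).
Solving J·Δ = −F gives Δ = (0.172, 1.264).
Then the next iterate is (p, q)₁ = (1.672, -1.736).

(1.672, -1.736)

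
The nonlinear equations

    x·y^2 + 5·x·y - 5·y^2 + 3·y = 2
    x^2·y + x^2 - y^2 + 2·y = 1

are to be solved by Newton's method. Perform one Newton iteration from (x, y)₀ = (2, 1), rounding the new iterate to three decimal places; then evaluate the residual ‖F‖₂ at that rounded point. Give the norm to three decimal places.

2.689

At (2, 1): F = (8.000, 8.000).
Jacobian J = [[y^2 + 5·y, 2·x·y + 5·x - 10·y + 3], [2·x·y + 2·x, x^2 - 2·y + 2]].
At the point, J = [[6.000, 7.000], [8.000, 4.000]] (det J = -32.000).
Solving J·Δ = −F gives Δ = (-0.750, -0.500).
Then the next iterate is (x, y)₁ = (1.250, 0.500).
Re-evaluating at (1.250, 0.500): F = (1.68750, 2.09375), so ‖F‖₂ = 2.689.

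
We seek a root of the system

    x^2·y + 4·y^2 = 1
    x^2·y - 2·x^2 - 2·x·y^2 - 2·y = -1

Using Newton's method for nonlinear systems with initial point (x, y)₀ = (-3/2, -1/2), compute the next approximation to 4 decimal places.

At (-3/2, -1/2): F = (-1.1250, -2.8750).
Jacobian J = [[2·x·y, x^2 + 8·y], [2·x·y - 4·x - 2·y^2, x^2 - 4·x·y - 2]].
At the point, J = [[1.5000, -1.7500], [7.0000, -2.7500]] (det J = 8.1250).
Solving J·Δ = −F gives Δ = (0.2385, -0.4385).
Then the next iterate is (x, y)₁ = (-1.2615, -0.9385).

(-1.2615, -0.9385)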